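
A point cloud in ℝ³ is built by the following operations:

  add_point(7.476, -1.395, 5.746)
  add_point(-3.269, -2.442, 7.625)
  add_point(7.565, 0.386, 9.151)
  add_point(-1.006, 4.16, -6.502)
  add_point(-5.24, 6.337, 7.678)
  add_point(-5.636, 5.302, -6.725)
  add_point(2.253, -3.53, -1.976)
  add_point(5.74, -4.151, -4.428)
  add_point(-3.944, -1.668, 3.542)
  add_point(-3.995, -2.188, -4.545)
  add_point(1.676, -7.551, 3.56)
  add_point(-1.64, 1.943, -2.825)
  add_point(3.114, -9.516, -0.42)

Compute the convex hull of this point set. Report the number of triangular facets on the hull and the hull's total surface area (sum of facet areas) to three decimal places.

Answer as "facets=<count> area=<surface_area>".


11 of the 13 inputs are extreme points: [0, 1, 2, 3, 4, 5, 7, 8, 9, 10, 12].

Area of each hull facet:
  f1: (p1, p4, p2) → 50.8083
  f2: (p3, p7, p5) → 15.9139
  f3: (p3, p7, p2) → 78.6704
  f4: (p3, p4, p5) → 34.4272
  f5: (p3, p4, p2) → 103.6252
  f6: (p0, p12, p2) → 11.5341
  f7: (p0, p7, p2) → 5.2314
  f8: (p0, p7, p12) → 36.8970
  f9: (p8, p4, p5) → 56.4734
  f10: (p8, p1, p4) → 18.5235
  f11: (p10, p12, p2) → 22.0436
  f12: (p10, p1, p2) → 43.2499
  f13: (p10, p1, p12) → 9.3470
  f14: (p9, p8, p5) → 31.5525
  f15: (p9, p7, p5) → 36.4386
  f16: (p9, p7, p12) → 34.9704
  f17: (p9, p1, p12) → 60.7368
  f18: (p9, p8, p1) → 4.9494
Σ area = 655.393

Euler: V−E+F = 11−27+18 = 2.

facets=18 area=655.393


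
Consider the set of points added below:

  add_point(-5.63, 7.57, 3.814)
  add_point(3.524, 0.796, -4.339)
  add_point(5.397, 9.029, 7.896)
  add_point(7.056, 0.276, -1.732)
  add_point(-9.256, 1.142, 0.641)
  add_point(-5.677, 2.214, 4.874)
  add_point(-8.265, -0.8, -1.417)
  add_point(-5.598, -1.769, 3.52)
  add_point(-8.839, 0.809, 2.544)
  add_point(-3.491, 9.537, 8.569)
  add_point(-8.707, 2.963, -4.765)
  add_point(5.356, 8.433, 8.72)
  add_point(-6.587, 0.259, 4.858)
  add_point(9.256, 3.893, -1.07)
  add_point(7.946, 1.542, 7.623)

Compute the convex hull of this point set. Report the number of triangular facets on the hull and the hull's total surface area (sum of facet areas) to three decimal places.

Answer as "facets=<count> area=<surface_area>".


facets=24 area=634.142

Hull vertices (14/15): indices [0, 1, 2, 3, 4, 6, 7, 8, 9, 10, 11, 12, 13, 14].

Area of each hull facet:
  f1: (p1, p10, p13) → 31.6628
  f2: (p0, p9, p4) → 13.6449
  f3: (p0, p10, p4) → 22.9539
  f4: (p0, p10, p13) → 81.9118
  f5: (p2, p14, p13) → 35.5137
  f6: (p2, p0, p13) → 65.3394
  f7: (p2, p0, p9) → 23.7480
  f8: (p6, p10, p4) → 7.5674
  f9: (p6, p1, p10) → 30.5143
  f10: (p3, p14, p13) → 19.2924
  f11: (p3, p1, p13) → 8.6720
  f12: (p3, p6, p1) → 21.3946
  f13: (p8, p9, p4) → 10.4244
  f14: (p8, p6, p4) → 2.5958
  f15: (p11, p14, p9) → 29.5095
  f16: (p11, p2, p9) → 4.5329
  f17: (p11, p2, p14) → 3.4567
  f18: (p7, p3, p14) → 63.2617
  f19: (p7, p3, p6) → 39.3322
  f20: (p7, p8, p6) → 9.1141
  f21: (p12, p7, p8) → 4.2943
  f22: (p12, p8, p9) → 16.3155
  f23: (p12, p14, p9) → 70.0370
  f24: (p12, p7, p14) → 19.0535
Σ area = 634.142

Euler characteristic 14−36+24 = 2 ✓


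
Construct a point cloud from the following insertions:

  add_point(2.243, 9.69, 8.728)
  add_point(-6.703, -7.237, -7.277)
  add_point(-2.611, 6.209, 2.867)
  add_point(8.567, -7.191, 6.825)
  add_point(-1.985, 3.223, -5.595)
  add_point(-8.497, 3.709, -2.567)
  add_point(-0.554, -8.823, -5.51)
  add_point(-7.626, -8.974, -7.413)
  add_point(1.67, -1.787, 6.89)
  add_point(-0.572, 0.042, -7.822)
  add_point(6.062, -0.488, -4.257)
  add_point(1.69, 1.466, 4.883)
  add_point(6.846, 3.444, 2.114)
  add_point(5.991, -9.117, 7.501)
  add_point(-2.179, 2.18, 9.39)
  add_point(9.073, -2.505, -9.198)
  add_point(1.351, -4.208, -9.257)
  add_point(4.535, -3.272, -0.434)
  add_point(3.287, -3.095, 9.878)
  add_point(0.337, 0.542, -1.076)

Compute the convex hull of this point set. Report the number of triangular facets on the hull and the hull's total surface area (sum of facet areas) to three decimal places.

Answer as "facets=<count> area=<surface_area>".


facets=24 area=1028.552

Hull vertices (14/20): indices [0, 1, 3, 4, 5, 6, 7, 9, 12, 13, 14, 15, 16, 18].

Triangle areas on the boundary:
  f1: (p4, p0, p5) → 57.7965
  f2: (p4, p0, p15) → 103.3897
  f3: (p14, p0, p5) → 59.3229
  f4: (p14, p7, p5) → 91.0948
  f5: (p14, p7, p13) → 135.6103
  f6: (p3, p13, p15) → 25.3256
  f7: (p6, p13, p15) → 87.8225
  f8: (p6, p7, p15) → 31.6163
  f9: (p6, p7, p13) → 39.8289
  f10: (p16, p7, p15) → 13.1599
  f11: (p18, p14, p0) → 32.3173
  f12: (p18, p14, p13) → 14.0740
  f13: (p18, p3, p0) → 38.7203
  f14: (p18, p3, p13) → 11.4302
  f15: (p12, p0, p15) → 25.2784
  f16: (p12, p3, p15) → 75.9602
  f17: (p12, p3, p0) → 55.9151
  f18: (p9, p16, p7) → 25.2065
  f19: (p9, p4, p5) → 12.0285
  f20: (p9, p4, p15) → 16.7087
  f21: (p9, p16, p15) → 18.9266
  f22: (p1, p7, p5) → 7.7560
  f23: (p1, p9, p5) → 46.9718
  f24: (p1, p9, p7) → 2.2908
Σ area = 1028.552

Check V−E+F: 14 − 36 + 24 = 2.


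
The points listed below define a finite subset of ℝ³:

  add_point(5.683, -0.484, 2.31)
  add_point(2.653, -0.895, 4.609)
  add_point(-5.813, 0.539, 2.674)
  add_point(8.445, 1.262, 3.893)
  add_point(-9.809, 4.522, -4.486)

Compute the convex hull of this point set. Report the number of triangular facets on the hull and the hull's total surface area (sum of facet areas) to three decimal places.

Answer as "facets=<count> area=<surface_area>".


facets=6 area=162.759

Hull vertices (5/5): indices [0, 1, 2, 3, 4].

Triangle areas on the boundary:
  f1: (p0, p3, p4) → 22.8887
  f2: (p0, p1, p3) → 6.3888
  f3: (p2, p3, p4) → 57.2564
  f4: (p2, p1, p3) → 15.9211
  f5: (p2, p0, p4) → 46.9911
  f6: (p2, p0, p1) → 13.3127
Σ area = 162.759

Euler characteristic 5−9+6 = 2 ✓


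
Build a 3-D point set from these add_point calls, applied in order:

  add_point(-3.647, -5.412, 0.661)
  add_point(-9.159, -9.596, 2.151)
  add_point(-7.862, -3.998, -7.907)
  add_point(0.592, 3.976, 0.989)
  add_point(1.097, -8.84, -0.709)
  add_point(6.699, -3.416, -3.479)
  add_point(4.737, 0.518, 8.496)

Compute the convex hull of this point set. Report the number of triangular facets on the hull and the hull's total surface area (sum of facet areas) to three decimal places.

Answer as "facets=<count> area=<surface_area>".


facets=8 area=514.556

Points on the hull: [1, 2, 3, 4, 5, 6] (6 of 7).

Triangle areas on the boundary:
  f1: (p2, p3, p1) → 83.0569
  f2: (p2, p3, p5) → 73.7452
  f3: (p6, p3, p1) → 77.0715
  f4: (p6, p3, p5) → 48.1308
  f5: (p4, p6, p1) → 72.1361
  f6: (p4, p6, p5) → 51.5310
  f7: (p4, p2, p1) → 57.3252
  f8: (p4, p2, p5) → 51.5590
Σ area = 514.556

Check V−E+F: 6 − 12 + 8 = 2.


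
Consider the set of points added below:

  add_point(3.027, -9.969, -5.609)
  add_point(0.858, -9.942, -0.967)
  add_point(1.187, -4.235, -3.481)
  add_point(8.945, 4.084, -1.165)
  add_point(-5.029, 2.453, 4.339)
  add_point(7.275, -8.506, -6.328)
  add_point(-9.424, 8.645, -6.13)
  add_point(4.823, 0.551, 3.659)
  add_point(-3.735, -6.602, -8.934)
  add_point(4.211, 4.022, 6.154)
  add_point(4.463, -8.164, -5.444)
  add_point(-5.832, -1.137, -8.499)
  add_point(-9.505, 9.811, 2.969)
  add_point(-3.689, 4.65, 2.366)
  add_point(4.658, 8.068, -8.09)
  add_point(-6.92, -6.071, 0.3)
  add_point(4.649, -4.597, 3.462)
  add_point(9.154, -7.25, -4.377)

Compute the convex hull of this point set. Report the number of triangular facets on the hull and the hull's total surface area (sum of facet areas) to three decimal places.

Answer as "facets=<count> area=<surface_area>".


facets=24 area=1057.210

14 of the 18 inputs are extreme points: [0, 1, 3, 4, 5, 6, 8, 9, 11, 12, 14, 15, 16, 17].

Facet areas (half cross-product norm):
  f1: (p6, p14, p12) → 64.5253
  f2: (p5, p14, p17) → 24.4041
  f3: (p5, p14, p8) → 91.1735
  f4: (p5, p0, p8) → 15.4264
  f5: (p1, p16, p17) → 33.6951
  f6: (p1, p5, p17) → 12.5509
  f7: (p1, p5, p0) → 9.8358
  f8: (p1, p0, p8) → 21.1415
  f9: (p9, p14, p12) → 108.3304
  f10: (p11, p14, p8) → 38.4213
  f11: (p11, p6, p14) → 69.6746
  f12: (p15, p1, p16) → 34.6850
  f13: (p15, p1, p8) → 38.3807
  f14: (p15, p11, p8) → 27.8926
  f15: (p15, p6, p12) → 71.6582
  f16: (p15, p11, p6) → 52.9254
  f17: (p3, p16, p17) → 47.8739
  f18: (p3, p9, p16) → 37.9424
  f19: (p3, p14, p17) → 52.0699
  f20: (p3, p9, p14) → 36.4268
  f21: (p4, p9, p16) → 42.5491
  f22: (p4, p15, p16) → 53.1134
  f23: (p4, p9, p12) → 38.3652
  f24: (p4, p15, p12) → 34.1489
Σ area = 1057.210

Check V−E+F: 14 − 36 + 24 = 2.


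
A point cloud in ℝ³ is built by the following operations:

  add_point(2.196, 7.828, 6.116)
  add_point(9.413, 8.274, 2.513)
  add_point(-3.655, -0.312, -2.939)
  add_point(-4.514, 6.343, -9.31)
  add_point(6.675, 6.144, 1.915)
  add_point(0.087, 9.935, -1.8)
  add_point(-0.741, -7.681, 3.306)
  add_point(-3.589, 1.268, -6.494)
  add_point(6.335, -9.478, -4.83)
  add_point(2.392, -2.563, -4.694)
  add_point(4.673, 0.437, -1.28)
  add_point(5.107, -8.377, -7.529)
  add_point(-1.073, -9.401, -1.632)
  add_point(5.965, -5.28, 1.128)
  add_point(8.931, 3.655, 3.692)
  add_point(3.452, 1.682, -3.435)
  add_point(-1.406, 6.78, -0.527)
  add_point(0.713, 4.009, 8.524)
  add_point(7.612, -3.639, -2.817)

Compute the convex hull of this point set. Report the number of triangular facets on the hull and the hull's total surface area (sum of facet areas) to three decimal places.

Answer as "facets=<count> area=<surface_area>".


Points on the hull: [0, 1, 2, 3, 5, 6, 7, 8, 11, 12, 13, 14, 16, 17, 18] (15 of 19).

Triangle areas on the boundary:
  f1: (p11, p1, p3) → 149.4973
  f2: (p11, p12, p3) → 74.1207
  f3: (p11, p12, p8) → 12.7586
  f4: (p5, p1, p3) → 35.3347
  f5: (p14, p17, p1) → 22.4999
  f6: (p2, p17, p3) → 55.1714
  f7: (p6, p12, p8) → 20.0386
  f8: (p6, p2, p17) → 60.1353
  f9: (p6, p2, p12) → 24.6399
  f10: (p18, p11, p1) → 18.9166
  f11: (p18, p11, p8) → 9.9703
  f12: (p18, p14, p1) → 19.5168
  f13: (p18, p14, p8) → 12.0268
  f14: (p16, p17, p3) → 15.6691
  f15: (p16, p5, p3) → 17.1330
  f16: (p16, p5, p17) → 15.8614
  f17: (p0, p17, p1) → 16.0422
  f18: (p0, p5, p1) → 33.4178
  f19: (p0, p5, p17) → 16.1300
  f20: (p7, p12, p3) → 3.3142
  f21: (p7, p2, p3) → 7.0719
  f22: (p7, p2, p12) → 15.9889
  f23: (p13, p14, p17) → 46.3323
  f24: (p13, p6, p17) → 46.1237
  f25: (p13, p14, p8) → 24.4887
  f26: (p13, p6, p8) → 27.0452
Σ area = 799.245

Check V−E+F: 15 − 39 + 26 = 2.

facets=26 area=799.245


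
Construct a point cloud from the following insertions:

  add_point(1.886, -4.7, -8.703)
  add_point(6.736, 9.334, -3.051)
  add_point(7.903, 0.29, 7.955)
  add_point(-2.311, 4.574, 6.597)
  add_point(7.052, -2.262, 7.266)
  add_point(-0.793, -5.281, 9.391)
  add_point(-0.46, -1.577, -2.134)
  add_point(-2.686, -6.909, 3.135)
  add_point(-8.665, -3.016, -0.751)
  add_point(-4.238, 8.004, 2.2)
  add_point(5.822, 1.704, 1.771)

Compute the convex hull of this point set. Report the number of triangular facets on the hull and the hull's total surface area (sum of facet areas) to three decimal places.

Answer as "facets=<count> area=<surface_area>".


Points on the hull: [0, 1, 2, 3, 4, 5, 7, 8, 9] (9 of 11).

Area of each hull facet:
  f1: (p0, p1, p2) → 109.6343
  f2: (p9, p0, p8) → 81.4590
  f3: (p9, p0, p1) → 94.8993
  f4: (p7, p0, p8) → 50.5177
  f5: (p3, p1, p2) → 72.6872
  f6: (p3, p9, p1) → 35.9565
  f7: (p3, p9, p8) → 35.1694
  f8: (p4, p0, p2) → 20.9208
  f9: (p4, p7, p0) → 74.3537
  f10: (p5, p4, p7) → 29.0210
  f11: (p5, p7, p8) → 23.1125
  f12: (p5, p3, p8) → 59.8022
  f13: (p5, p3, p2) → 48.9089
  f14: (p5, p4, p2) → 10.1597
Σ area = 746.602

Euler characteristic 9−21+14 = 2 ✓

facets=14 area=746.602


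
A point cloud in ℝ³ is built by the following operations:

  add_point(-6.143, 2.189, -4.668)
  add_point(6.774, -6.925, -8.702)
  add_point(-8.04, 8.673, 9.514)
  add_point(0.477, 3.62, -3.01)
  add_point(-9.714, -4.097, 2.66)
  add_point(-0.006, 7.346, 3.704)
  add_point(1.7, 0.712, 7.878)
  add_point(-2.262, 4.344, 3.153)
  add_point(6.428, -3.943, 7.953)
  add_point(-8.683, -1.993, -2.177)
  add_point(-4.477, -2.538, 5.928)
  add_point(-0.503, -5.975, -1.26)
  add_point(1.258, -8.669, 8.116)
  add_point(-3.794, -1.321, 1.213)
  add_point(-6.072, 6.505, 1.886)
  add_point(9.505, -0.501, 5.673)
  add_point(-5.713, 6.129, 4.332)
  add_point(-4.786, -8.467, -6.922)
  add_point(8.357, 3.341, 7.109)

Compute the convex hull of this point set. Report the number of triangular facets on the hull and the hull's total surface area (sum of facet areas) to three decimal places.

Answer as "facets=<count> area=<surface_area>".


Hull vertices (13/19): indices [0, 1, 2, 3, 4, 5, 8, 9, 12, 14, 15, 17, 18].

Triangle areas on the boundary:
  f1: (p12, p2, p4) → 95.3976
  f2: (p9, p2, p4) → 39.1400
  f3: (p9, p0, p2) → 42.6301
  f4: (p8, p12, p2) → 67.0274
  f5: (p8, p1, p15) → 41.1267
  f6: (p8, p12, p1) → 59.0924
  f7: (p17, p12, p4) → 75.2534
  f8: (p17, p12, p1) → 93.1843
  f9: (p17, p9, p4) → 23.0304
  f10: (p17, p0, p1) → 64.7237
  f11: (p17, p9, p0) → 24.3483
  f12: (p18, p5, p2) → 41.7853
  f13: (p18, p8, p15) → 10.4857
  f14: (p18, p8, p2) → 65.9489
  f15: (p18, p1, p15) → 26.7055
  f16: (p14, p0, p2) → 12.3045
  f17: (p14, p5, p2) → 26.0302
  f18: (p3, p0, p1) → 46.4093
  f19: (p3, p18, p1) → 86.7916
  f20: (p3, p18, p5) → 37.9493
  f21: (p3, p14, p0) → 25.9219
  f22: (p3, p14, p5) → 23.7783
Σ area = 1029.065

Euler characteristic 13−33+22 = 2 ✓

facets=22 area=1029.065


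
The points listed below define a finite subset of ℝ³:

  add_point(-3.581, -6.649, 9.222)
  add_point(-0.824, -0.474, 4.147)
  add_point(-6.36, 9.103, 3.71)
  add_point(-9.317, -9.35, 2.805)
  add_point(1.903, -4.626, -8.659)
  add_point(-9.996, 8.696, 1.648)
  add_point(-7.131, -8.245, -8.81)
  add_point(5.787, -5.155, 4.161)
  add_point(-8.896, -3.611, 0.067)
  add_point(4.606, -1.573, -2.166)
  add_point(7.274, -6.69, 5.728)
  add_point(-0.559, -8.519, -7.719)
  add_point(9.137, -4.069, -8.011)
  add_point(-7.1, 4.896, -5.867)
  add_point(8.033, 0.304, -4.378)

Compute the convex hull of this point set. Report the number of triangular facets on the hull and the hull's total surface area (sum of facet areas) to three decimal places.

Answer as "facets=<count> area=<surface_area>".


11 of the 15 inputs are extreme points: [0, 2, 3, 4, 5, 6, 10, 11, 12, 13, 14].

Facet areas (half cross-product norm):
  f1: (p6, p3, p5) → 106.2121
  f2: (p13, p6, p5) → 47.9652
  f3: (p14, p10, p12) → 35.4859
  f4: (p14, p13, p12) → 43.2380
  f5: (p0, p3, p5) → 79.4456
  f6: (p0, p10, p3) → 47.4431
  f7: (p11, p6, p3) → 39.5675
  f8: (p11, p10, p3) → 101.3624
  f9: (p11, p6, p12) → 17.2969
  f10: (p11, p10, p12) → 73.3813
  f11: (p4, p6, p12) → 10.8975
  f12: (p4, p13, p12) → 39.2418
  f13: (p4, p13, p6) → 60.9273
  f14: (p2, p0, p5) → 34.7194
  f15: (p2, p0, p10) → 96.2914
  f16: (p2, p14, p10) → 114.1262
  f17: (p2, p13, p5) → 18.4141
  f18: (p2, p14, p13) → 83.2283
Σ area = 1049.244

Euler: V−E+F = 11−27+18 = 2.

facets=18 area=1049.244


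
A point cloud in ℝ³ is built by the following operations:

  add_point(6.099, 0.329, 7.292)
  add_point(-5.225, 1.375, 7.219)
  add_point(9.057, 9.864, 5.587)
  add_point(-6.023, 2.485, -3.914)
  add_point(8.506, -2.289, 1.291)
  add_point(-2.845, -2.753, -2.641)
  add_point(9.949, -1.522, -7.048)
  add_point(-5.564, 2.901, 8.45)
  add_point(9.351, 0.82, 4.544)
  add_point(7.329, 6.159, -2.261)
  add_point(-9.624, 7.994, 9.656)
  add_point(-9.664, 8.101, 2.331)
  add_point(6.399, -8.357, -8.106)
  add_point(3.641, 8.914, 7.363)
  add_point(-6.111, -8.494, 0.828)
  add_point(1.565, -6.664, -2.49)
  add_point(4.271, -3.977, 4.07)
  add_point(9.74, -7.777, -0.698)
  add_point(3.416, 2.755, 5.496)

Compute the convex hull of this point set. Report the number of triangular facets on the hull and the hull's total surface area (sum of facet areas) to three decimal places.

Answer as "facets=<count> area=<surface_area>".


Hull vertices (14/19): indices [0, 2, 3, 6, 7, 8, 9, 10, 11, 12, 13, 14, 16, 17].

Area of each hull facet:
  f1: (p3, p14, p11) → 52.3909
  f2: (p10, p14, p11) → 62.2417
  f3: (p10, p2, p11) → 68.8286
  f4: (p9, p2, p6) → 28.1492
  f5: (p9, p3, p6) → 65.7010
  f6: (p9, p2, p11) → 78.0471
  f7: (p9, p3, p11) → 63.2201
  f8: (p16, p17, p14) → 46.6930
  f9: (p12, p3, p14) → 89.1367
  f10: (p12, p17, p14) → 61.4337
  f11: (p12, p3, p6) → 63.8485
  f12: (p12, p17, p6) → 29.3763
  f13: (p7, p10, p14) → 31.7552
  f14: (p0, p16, p17) → 20.5689
  f15: (p0, p7, p10) → 24.9616
  f16: (p0, p16, p14) → 22.8385
  f17: (p0, p7, p14) → 80.7694
  f18: (p8, p0, p2) → 19.5166
  f19: (p8, p0, p17) → 20.8206
  f20: (p8, p2, p6) → 51.2709
  f21: (p8, p17, p6) → 43.7464
  f22: (p13, p10, p2) → 6.7535
  f23: (p13, p0, p2) → 25.6656
  f24: (p13, p0, p10) → 58.9511
Σ area = 1116.685

Euler characteristic 14−36+24 = 2 ✓

facets=24 area=1116.685


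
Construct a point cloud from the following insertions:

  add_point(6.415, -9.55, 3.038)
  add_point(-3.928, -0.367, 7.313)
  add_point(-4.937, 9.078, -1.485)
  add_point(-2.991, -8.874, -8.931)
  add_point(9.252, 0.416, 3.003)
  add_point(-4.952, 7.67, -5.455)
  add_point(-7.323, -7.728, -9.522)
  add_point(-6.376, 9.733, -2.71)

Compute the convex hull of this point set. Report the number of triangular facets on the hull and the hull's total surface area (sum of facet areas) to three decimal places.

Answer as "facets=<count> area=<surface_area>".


8 of the 8 inputs are extreme points: [0, 1, 2, 3, 4, 5, 6, 7].

Triangle areas on the boundary:
  f1: (p1, p7, p6) → 124.7323
  f2: (p0, p1, p6) → 124.7601
  f3: (p0, p1, p4) → 68.2931
  f4: (p5, p7, p6) → 22.4620
  f5: (p5, p7, p4) → 33.0164
  f6: (p2, p7, p4) → 6.8597
  f7: (p2, p1, p4) → 88.4749
  f8: (p2, p1, p7) → 9.1027
  f9: (p3, p5, p6) → 36.3031
  f10: (p3, p5, p4) → 141.7399
  f11: (p3, p0, p6) → 24.4019
  f12: (p3, p0, p4) → 78.3402
Σ area = 758.486

Euler: V−E+F = 8−18+12 = 2.

facets=12 area=758.486


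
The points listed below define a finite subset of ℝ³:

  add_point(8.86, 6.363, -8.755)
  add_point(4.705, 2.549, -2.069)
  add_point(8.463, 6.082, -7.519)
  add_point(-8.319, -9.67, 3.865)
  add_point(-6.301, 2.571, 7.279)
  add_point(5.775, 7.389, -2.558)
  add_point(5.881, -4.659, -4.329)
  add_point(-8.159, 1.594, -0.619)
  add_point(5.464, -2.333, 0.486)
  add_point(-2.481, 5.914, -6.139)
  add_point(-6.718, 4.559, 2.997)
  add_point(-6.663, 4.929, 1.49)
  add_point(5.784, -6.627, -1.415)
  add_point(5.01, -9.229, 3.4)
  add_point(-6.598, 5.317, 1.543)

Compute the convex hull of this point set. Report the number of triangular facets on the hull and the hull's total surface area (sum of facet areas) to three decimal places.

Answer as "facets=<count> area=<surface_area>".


facets=20 area=779.413

Points on the hull: [0, 2, 3, 4, 5, 6, 7, 9, 10, 12, 13, 14] (12 of 15).

Triangle areas on the boundary:
  f1: (p13, p4, p3) → 84.4696
  f2: (p13, p5, p4) → 123.6108
  f3: (p9, p5, p0) → 31.8963
  f4: (p6, p9, p3) → 113.7680
  f5: (p6, p9, p0) → 66.7293
  f6: (p2, p5, p0) → 1.7685
  f7: (p2, p13, p0) → 8.3294
  f8: (p2, p13, p5) → 50.9320
  f9: (p7, p4, p3) → 48.0537
  f10: (p7, p9, p3) → 40.1216
  f11: (p12, p13, p0) → 22.2222
  f12: (p12, p6, p0) → 12.6391
  f13: (p12, p13, p3) → 36.2388
  f14: (p12, p6, p3) → 24.5123
  f15: (p14, p7, p9) → 19.6035
  f16: (p14, p5, p4) → 40.0259
  f17: (p14, p9, p5) → 39.6629
  f18: (p10, p7, p4) → 10.4159
  f19: (p10, p14, p4) → 0.6497
  f20: (p10, p14, p7) → 3.7640
Σ area = 779.413

Check V−E+F: 12 − 30 + 20 = 2.


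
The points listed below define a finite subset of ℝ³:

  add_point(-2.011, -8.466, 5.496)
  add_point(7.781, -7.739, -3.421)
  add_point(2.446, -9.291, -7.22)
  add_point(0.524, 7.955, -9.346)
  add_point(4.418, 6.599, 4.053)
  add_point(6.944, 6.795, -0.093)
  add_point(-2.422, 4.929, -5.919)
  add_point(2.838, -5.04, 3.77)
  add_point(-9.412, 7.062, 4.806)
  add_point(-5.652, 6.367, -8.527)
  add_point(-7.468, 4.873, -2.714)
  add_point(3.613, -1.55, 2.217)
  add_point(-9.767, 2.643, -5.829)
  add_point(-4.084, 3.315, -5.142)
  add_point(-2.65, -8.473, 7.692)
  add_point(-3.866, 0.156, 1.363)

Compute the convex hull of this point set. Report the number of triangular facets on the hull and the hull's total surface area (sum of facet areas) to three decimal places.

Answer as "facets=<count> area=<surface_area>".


facets=16 area=982.321

Hull vertices (10/16): indices [1, 2, 3, 4, 5, 7, 8, 9, 12, 14].

Per-facet area ½‖(b−a)×(c−a)‖:
  f1: (p8, p14, p12) → 97.4048
  f2: (p2, p3, p1) → 58.6841
  f3: (p2, p14, p12) → 126.9698
  f4: (p2, p14, p1) → 50.8338
  f5: (p4, p8, p3) → 94.5700
  f6: (p4, p8, p14) → 108.4204
  f7: (p9, p2, p12) → 52.6441
  f8: (p9, p2, p3) → 55.5335
  f9: (p9, p8, p12) → 35.1402
  f10: (p9, p8, p3) → 41.4156
  f11: (p5, p3, p1) → 84.4283
  f12: (p5, p4, p1) → 35.6873
  f13: (p5, p4, p3) → 25.1275
  f14: (p7, p14, p1) → 25.7745
  f15: (p7, p4, p1) → 52.1041
  f16: (p7, p4, p14) → 37.5830
Σ area = 982.321

Check V−E+F: 10 − 24 + 16 = 2.


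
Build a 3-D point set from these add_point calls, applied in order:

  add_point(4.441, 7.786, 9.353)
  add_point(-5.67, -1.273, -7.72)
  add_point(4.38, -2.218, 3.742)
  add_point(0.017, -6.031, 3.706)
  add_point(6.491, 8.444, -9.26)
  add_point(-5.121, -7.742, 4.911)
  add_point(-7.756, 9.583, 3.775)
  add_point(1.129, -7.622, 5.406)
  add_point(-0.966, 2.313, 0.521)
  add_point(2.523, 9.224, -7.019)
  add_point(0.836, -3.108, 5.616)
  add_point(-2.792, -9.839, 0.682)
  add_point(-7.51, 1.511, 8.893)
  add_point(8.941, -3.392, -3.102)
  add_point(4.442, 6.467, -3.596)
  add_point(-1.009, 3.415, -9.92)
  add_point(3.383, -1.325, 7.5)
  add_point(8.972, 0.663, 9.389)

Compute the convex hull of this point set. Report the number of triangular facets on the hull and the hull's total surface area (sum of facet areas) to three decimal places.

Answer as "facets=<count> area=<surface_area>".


facets=20 area=1143.712

12 of the 18 inputs are extreme points: [0, 1, 4, 5, 6, 7, 9, 11, 12, 13, 15, 17].

Facet areas (half cross-product norm):
  f1: (p1, p15, p6) → 54.9863
  f2: (p1, p12, p6) → 74.8171
  f3: (p9, p15, p6) → 55.0836
  f4: (p9, p4, p15) → 17.0218
  f5: (p13, p4, p15) → 58.5440
  f6: (p13, p1, p11) → 81.5970
  f7: (p13, p1, p15) → 48.2474
  f8: (p13, p4, p17) → 87.8859
  f9: (p0, p12, p6) → 60.4513
  f10: (p0, p12, p17) → 56.8125
  f11: (p0, p4, p17) → 79.0655
  f12: (p0, p9, p6) → 95.3599
  f13: (p0, p9, p4) → 35.6046
  f14: (p5, p1, p11) → 32.0166
  f15: (p5, p1, p12) → 73.3134
  f16: (p7, p12, p17) → 78.0665
  f17: (p7, p5, p12) → 31.9146
  f18: (p7, p5, p11) → 15.3325
  f19: (p7, p13, p17) → 67.4467
  f20: (p7, p13, p11) → 40.1449
Σ area = 1143.712

Euler: V−E+F = 12−30+20 = 2.


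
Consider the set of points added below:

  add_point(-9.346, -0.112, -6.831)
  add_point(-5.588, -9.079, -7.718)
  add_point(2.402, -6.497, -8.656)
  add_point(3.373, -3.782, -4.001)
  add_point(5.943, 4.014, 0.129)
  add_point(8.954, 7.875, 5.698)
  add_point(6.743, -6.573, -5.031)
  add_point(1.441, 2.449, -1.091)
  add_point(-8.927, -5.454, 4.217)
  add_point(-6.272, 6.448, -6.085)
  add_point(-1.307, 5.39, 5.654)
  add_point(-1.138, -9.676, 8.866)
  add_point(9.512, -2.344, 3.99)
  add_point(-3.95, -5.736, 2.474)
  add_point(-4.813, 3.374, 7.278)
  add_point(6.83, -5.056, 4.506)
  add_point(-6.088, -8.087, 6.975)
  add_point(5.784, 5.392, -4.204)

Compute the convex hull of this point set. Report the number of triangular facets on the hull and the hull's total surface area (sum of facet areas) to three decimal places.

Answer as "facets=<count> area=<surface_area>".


facets=24 area=1118.106

Extreme-point indices: [0, 1, 2, 5, 6, 8, 9, 10, 11, 12, 14, 15, 16, 17] — 14 of 18 on the boundary.

Facet areas (half cross-product norm):
  f1: (p11, p5, p12) → 64.9590
  f2: (p14, p11, p5) → 99.2996
  f3: (p10, p14, p5) → 10.5265
  f4: (p8, p14, p0) → 62.4092
  f5: (p9, p2, p0) → 49.0112
  f6: (p9, p10, p5) → 62.9448
  f7: (p9, p14, p0) → 50.1317
  f8: (p9, p10, p14) → 27.8052
  f9: (p17, p5, p12) → 51.6226
  f10: (p17, p9, p5) → 59.5812
  f11: (p17, p9, p2) → 78.3454
  f12: (p15, p11, p12) → 7.6090
  f13: (p16, p14, p11) → 31.4012
  f14: (p16, p8, p14) → 24.2163
  f15: (p6, p17, p12) → 55.7002
  f16: (p6, p17, p2) → 34.0104
  f17: (p6, p15, p12) → 18.5829
  f18: (p6, p15, p11) → 46.1977
  f19: (p1, p16, p8) → 29.8958
  f20: (p1, p2, p0) → 41.0638
  f21: (p1, p8, p0) → 56.5612
  f22: (p1, p16, p11) → 38.9913
  f23: (p1, p6, p11) → 99.0928
  f24: (p1, p6, p2) → 18.1469
Σ area = 1118.106

Check V−E+F: 14 − 36 + 24 = 2.


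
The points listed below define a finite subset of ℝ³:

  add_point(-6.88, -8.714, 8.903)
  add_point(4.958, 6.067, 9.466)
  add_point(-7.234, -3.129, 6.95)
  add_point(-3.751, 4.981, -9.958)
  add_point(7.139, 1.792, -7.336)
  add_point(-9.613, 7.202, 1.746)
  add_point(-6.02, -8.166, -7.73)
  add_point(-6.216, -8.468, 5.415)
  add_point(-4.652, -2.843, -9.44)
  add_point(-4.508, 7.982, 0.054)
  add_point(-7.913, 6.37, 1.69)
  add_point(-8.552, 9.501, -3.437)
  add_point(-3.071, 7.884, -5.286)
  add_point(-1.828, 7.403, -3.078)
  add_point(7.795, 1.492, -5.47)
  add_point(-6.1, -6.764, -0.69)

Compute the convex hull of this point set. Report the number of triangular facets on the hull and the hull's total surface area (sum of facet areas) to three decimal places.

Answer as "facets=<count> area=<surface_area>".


facets=20 area=1020.993

12 of the 16 inputs are extreme points: [0, 1, 2, 3, 4, 5, 6, 7, 8, 11, 12, 14].

Triangle areas on the boundary:
  f1: (p1, p0, p14) → 148.8893
  f2: (p6, p0, p5) → 133.1500
  f3: (p2, p0, p5) → 6.7005
  f4: (p2, p1, p5) → 87.4786
  f5: (p2, p1, p0) → 40.7449
  f6: (p7, p0, p14) → 26.3257
  f7: (p7, p6, p14) → 111.1703
  f8: (p7, p6, p0) → 4.1681
  f9: (p4, p12, p3) → 31.8524
  f10: (p4, p8, p3) → 45.2144
  f11: (p4, p1, p14) → 10.0231
  f12: (p4, p12, p1) → 96.9491
  f13: (p4, p6, p14) → 16.2005
  f14: (p4, p8, p6) → 31.9382
  f15: (p11, p12, p1) → 49.7706
  f16: (p11, p1, p5) → 45.6970
  f17: (p11, p12, p3) → 15.9363
  f18: (p11, p6, p5) → 52.3605
  f19: (p11, p8, p6) → 32.5393
  f20: (p11, p8, p3) → 33.8839
Σ area = 1020.993

Euler: V−E+F = 12−30+20 = 2.


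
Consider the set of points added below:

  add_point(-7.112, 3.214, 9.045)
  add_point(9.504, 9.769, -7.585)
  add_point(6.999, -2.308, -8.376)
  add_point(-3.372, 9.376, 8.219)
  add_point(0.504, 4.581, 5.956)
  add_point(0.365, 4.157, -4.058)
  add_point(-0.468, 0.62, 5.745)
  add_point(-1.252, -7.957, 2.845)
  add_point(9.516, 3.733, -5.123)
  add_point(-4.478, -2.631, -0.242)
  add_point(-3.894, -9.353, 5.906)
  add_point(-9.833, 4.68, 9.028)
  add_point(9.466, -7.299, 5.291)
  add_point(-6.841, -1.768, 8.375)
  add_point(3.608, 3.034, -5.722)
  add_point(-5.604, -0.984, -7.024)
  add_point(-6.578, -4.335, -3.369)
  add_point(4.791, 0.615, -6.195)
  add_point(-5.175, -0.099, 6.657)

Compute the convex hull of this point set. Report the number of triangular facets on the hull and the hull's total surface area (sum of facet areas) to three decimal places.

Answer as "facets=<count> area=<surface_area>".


facets=20 area=1109.213

Extreme-point indices: [0, 1, 2, 3, 7, 8, 10, 11, 12, 13, 15, 16] — 12 of 19 on the boundary.

Area of each hull facet:
  f1: (p12, p2, p8) → 52.9411
  f2: (p3, p15, p11) → 70.0702
  f3: (p13, p10, p11) → 6.3983
  f4: (p13, p12, p10) → 56.1224
  f5: (p7, p12, p10) → 20.8955
  f6: (p7, p12, p2) → 76.1793
  f7: (p1, p2, p8) → 19.1164
  f8: (p1, p15, p2) → 78.4208
  f9: (p1, p3, p15) → 158.0967
  f10: (p1, p12, p8) → 17.8508
  f11: (p1, p3, p12) → 190.8114
  f12: (p16, p10, p11) → 79.6141
  f13: (p16, p15, p11) → 38.5251
  f14: (p16, p7, p10) → 18.4769
  f15: (p16, p15, p2) → 31.5606
  f16: (p16, p7, p2) → 63.1585
  f17: (p0, p3, p12) → 72.5031
  f18: (p0, p13, p12) → 40.6098
  f19: (p0, p3, p11) → 11.1983
  f20: (p0, p13, p11) → 6.6639
Σ area = 1109.213

Euler: V−E+F = 12−30+20 = 2.


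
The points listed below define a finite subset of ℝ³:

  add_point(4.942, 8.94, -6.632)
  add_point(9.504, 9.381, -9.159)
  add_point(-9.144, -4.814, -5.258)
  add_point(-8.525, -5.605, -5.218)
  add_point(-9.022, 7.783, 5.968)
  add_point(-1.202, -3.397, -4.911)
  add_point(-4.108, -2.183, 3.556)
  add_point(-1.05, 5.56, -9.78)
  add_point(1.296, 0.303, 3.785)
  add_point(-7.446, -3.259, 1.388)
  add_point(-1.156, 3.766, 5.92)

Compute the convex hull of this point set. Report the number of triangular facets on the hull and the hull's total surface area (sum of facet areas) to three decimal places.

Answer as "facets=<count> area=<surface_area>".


facets=18 area=686.245

Points on the hull: [0, 1, 2, 3, 4, 5, 6, 7, 8, 9, 10] (11 of 11).

Area of each hull facet:
  f1: (p7, p4, p2) → 110.1945
  f2: (p0, p4, p1) → 11.1836
  f3: (p0, p7, p1) → 16.8246
  f4: (p0, p7, p4) → 67.1356
  f5: (p5, p8, p1) → 82.0095
  f6: (p5, p7, p1) → 54.9119
  f7: (p9, p4, p2) → 35.9630
  f8: (p10, p4, p1) → 79.3983
  f9: (p10, p8, p1) → 41.5131
  f10: (p3, p7, p2) → 6.7860
  f11: (p3, p5, p7) → 37.7999
  f12: (p3, p9, p2) → 3.5348
  f13: (p6, p10, p8) → 13.9847
  f14: (p6, p5, p8) → 26.3457
  f15: (p6, p9, p4) → 23.4398
  f16: (p6, p10, p4) → 31.1291
  f17: (p6, p3, p5) → 33.6374
  f18: (p6, p3, p9) → 10.4537
Σ area = 686.245

Euler: V−E+F = 11−27+18 = 2.


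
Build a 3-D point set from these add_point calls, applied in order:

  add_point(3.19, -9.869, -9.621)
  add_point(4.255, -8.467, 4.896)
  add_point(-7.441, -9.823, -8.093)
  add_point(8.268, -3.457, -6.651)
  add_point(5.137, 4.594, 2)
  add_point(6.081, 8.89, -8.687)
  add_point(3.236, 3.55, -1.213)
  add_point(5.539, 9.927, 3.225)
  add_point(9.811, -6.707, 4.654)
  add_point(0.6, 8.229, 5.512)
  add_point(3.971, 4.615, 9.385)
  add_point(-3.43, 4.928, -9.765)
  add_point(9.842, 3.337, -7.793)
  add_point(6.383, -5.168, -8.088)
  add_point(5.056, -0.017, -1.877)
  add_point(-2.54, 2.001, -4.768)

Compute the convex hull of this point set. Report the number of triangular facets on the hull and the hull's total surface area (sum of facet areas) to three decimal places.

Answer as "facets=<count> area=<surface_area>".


facets=20 area=1112.960

Hull vertices (12/16): indices [0, 1, 2, 3, 5, 7, 8, 9, 10, 11, 12, 13].

Per-facet area ½‖(b−a)×(c−a)‖:
  f1: (p0, p11, p2) → 79.5250
  f2: (p9, p11, p2) → 122.5378
  f3: (p9, p10, p2) → 74.9701
  f4: (p1, p10, p2) → 115.6813
  f5: (p1, p8, p10) → 39.0413
  f6: (p1, p0, p2) → 78.3399
  f7: (p1, p0, p8) → 42.5803
  f8: (p3, p8, p12) → 38.6283
  f9: (p3, p0, p8) → 50.5821
  f10: (p7, p9, p10) → 17.8805
  f11: (p7, p8, p12) → 102.2832
  f12: (p7, p8, p10) → 55.2169
  f13: (p13, p0, p12) → 8.2687
  f14: (p13, p3, p12) → 8.0477
  f15: (p13, p3, p0) → 2.8067
  f16: (p5, p7, p12) → 40.4677
  f17: (p5, p0, p12) → 44.6756
  f18: (p5, p0, p11) → 83.9386
  f19: (p5, p9, p11) → 76.4066
  f20: (p5, p7, p9) → 31.0815
Σ area = 1112.960

Euler characteristic 12−30+20 = 2 ✓


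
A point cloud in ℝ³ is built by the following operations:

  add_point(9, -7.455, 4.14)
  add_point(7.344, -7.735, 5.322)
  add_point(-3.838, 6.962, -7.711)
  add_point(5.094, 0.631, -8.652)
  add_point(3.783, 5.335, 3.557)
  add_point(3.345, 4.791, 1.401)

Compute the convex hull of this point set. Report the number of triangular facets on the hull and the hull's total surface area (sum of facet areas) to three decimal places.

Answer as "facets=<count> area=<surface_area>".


facets=6 area=354.508

Points on the hull: [0, 1, 2, 3, 4] (5 of 6).

Per-facet area ½‖(b−a)×(c−a)‖:
  f1: (p1, p3, p2) → 85.2227
  f2: (p1, p3, p0) → 15.0927
  f3: (p4, p3, p2) → 67.2145
  f4: (p4, p3, p0) → 85.8241
  f5: (p4, p1, p2) → 87.1264
  f6: (p4, p1, p0) → 14.0278
Σ area = 354.508

Euler: V−E+F = 5−9+6 = 2.


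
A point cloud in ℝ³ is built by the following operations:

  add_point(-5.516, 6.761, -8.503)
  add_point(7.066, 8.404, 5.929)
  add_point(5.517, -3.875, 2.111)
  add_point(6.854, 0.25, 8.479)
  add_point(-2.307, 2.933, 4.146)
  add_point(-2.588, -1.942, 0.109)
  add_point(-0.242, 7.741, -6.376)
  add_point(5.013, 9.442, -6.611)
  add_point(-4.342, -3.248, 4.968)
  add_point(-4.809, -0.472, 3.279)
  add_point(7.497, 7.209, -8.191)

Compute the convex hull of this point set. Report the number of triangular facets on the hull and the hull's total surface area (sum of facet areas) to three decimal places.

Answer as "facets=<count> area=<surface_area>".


facets=16 area=650.460

Extreme-point indices: [0, 1, 2, 3, 4, 5, 7, 8, 9, 10] — 10 of 11 on the boundary.

Per-facet area ½‖(b−a)×(c−a)‖:
  f1: (p2, p10, p0) → 98.4279
  f2: (p3, p2, p10) → 58.1529
  f3: (p8, p3, p2) → 39.4314
  f4: (p1, p3, p10) → 59.1285
  f5: (p5, p2, p0) → 45.5463
  f6: (p5, p8, p0) → 23.3897
  f7: (p5, p8, p2) → 22.8097
  f8: (p7, p10, p0) → 18.4762
  f9: (p7, p1, p0) → 67.0047
  f10: (p7, p1, p10) → 22.7242
  f11: (p4, p1, p0) → 73.0890
  f12: (p4, p8, p3) → 34.3719
  f13: (p4, p1, p3) → 42.0308
  f14: (p9, p8, p0) → 10.4930
  f15: (p9, p4, p0) → 29.1786
  f16: (p9, p4, p8) → 6.2050
Σ area = 650.460

Euler: V−E+F = 10−24+16 = 2.


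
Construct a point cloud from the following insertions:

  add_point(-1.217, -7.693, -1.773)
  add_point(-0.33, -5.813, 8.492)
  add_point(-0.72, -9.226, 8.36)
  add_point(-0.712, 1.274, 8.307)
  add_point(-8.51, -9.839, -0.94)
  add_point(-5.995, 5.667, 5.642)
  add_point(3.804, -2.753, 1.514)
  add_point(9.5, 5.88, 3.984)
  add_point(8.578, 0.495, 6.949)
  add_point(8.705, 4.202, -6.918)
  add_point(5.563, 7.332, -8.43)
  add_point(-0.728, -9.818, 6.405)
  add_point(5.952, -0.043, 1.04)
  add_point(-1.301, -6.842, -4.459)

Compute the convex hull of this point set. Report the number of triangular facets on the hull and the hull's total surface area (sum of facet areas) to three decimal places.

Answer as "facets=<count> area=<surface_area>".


Extreme-point indices: [0, 1, 2, 3, 4, 5, 7, 8, 9, 10, 11, 13] — 12 of 14 on the boundary.

Per-facet area ½‖(b−a)×(c−a)‖:
  f1: (p5, p10, p4) → 154.5756
  f2: (p5, p10, p7) → 100.1236
  f3: (p13, p10, p4) → 45.0619
  f4: (p3, p5, p7) → 42.8321
  f5: (p9, p10, p7) → 24.9832
  f6: (p9, p13, p10) → 35.2204
  f7: (p2, p11, p4) → 8.2075
  f8: (p2, p5, p4) → 93.0672
  f9: (p2, p3, p1) → 2.1796
  f10: (p2, p3, p5) → 31.0287
  f11: (p0, p13, p4) → 10.6398
  f12: (p0, p11, p4) → 32.1277
  f13: (p0, p9, p13) → 19.8924
  f14: (p0, p9, p11) → 61.5988
  f15: (p8, p9, p7) → 32.4689
  f16: (p8, p9, p11) → 98.4950
  f17: (p8, p2, p11) → 13.7287
  f18: (p8, p2, p1) → 14.3280
  f19: (p8, p3, p7) → 28.9782
  f20: (p8, p3, p1) → 33.1512
Σ area = 882.688

Euler characteristic 12−30+20 = 2 ✓

facets=20 area=882.688


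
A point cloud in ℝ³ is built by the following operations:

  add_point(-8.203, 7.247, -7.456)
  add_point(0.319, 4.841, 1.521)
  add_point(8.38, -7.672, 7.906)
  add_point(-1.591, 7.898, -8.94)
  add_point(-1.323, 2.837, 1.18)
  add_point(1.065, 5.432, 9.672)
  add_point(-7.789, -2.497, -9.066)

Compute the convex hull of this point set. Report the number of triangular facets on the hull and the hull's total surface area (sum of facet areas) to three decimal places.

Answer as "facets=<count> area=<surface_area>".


facets=6 area=644.440

Hull vertices (5/7): indices [0, 2, 3, 5, 6].

Per-facet area ½‖(b−a)×(c−a)‖:
  f1: (p3, p6, p0) → 33.6408
  f2: (p3, p6, p2) → 143.2284
  f3: (p5, p6, p0) → 96.6214
  f4: (p5, p6, p2) → 163.7175
  f5: (p5, p3, p0) → 64.2783
  f6: (p5, p3, p2) → 142.9533
Σ area = 644.440

Euler characteristic 5−9+6 = 2 ✓


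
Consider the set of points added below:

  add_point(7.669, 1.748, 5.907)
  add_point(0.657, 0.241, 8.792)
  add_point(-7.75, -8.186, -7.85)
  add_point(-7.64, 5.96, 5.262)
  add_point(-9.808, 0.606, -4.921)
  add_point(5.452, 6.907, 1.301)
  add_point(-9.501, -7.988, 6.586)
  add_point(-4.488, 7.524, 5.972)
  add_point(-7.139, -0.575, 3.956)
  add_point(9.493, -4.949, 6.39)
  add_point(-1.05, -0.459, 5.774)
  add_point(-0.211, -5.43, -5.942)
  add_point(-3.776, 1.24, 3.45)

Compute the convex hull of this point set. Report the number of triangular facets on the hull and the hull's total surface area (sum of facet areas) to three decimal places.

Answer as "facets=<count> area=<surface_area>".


Extreme-point indices: [0, 1, 2, 3, 4, 5, 6, 7, 9, 11] — 10 of 13 on the boundary.

Triangle areas on the boundary:
  f1: (p6, p1, p9) → 66.5746
  f2: (p5, p7, p4) → 76.7600
  f3: (p2, p6, p4) → 64.7900
  f4: (p2, p6, p9) → 138.7504
  f5: (p3, p1, p7) → 16.4346
  f6: (p3, p6, p1) → 67.1070
  f7: (p3, p7, p4) → 17.7667
  f8: (p3, p6, p4) → 76.0335
  f9: (p0, p1, p9) → 26.8859
  f10: (p0, p5, p9) → 14.8936
  f11: (p0, p1, p7) → 35.1401
  f12: (p0, p5, p7) → 39.9018
  f13: (p11, p5, p9) → 94.5866
  f14: (p11, p2, p9) → 42.3429
  f15: (p11, p5, p4) → 86.4846
  f16: (p11, p2, p4) → 38.5021
Σ area = 902.954

Check V−E+F: 10 − 24 + 16 = 2.

facets=16 area=902.954


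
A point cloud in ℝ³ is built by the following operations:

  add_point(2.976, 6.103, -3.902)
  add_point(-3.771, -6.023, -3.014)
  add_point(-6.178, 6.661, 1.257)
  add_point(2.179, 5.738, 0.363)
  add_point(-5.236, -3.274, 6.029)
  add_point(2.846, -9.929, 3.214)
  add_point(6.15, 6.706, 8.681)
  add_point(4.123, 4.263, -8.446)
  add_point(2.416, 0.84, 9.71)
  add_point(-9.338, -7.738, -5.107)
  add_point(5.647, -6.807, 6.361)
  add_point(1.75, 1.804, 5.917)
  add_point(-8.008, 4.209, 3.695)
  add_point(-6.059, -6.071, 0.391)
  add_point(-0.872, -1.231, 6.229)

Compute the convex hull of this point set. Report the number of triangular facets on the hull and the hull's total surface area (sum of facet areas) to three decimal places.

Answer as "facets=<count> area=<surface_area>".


facets=16 area=857.937

Points on the hull: [0, 2, 4, 5, 6, 7, 8, 9, 10, 12] (10 of 15).

Triangle areas on the boundary:
  f1: (p7, p5, p9) → 125.2540
  f2: (p4, p5, p9) → 67.2985
  f3: (p12, p4, p9) → 52.6722
  f4: (p12, p8, p6) → 43.4435
  f5: (p12, p8, p4) → 39.2213
  f6: (p10, p4, p5) → 28.2077
  f7: (p10, p8, p4) → 41.1416
  f8: (p10, p8, p6) → 27.8308
  f9: (p10, p7, p6) → 113.6569
  f10: (p10, p7, p5) → 47.9477
  f11: (p2, p12, p6) → 28.0568
  f12: (p2, p7, p9) → 110.7379
  f13: (p2, p12, p9) → 28.6875
  f14: (p0, p7, p6) → 17.9720
  f15: (p0, p2, p6) → 65.9097
  f16: (p0, p2, p7) → 19.8991
Σ area = 857.937

Check V−E+F: 10 − 24 + 16 = 2.


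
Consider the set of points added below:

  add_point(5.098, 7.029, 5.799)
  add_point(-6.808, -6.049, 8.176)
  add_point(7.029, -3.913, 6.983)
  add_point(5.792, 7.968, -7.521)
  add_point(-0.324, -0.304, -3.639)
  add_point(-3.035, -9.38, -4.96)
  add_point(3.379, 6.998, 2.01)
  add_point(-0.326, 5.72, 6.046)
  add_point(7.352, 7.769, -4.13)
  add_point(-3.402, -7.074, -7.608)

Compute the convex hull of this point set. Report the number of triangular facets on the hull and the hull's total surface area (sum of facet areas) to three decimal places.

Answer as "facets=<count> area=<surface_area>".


9 of the 10 inputs are extreme points: [0, 1, 2, 3, 5, 6, 7, 8, 9].

Per-facet area ½‖(b−a)×(c−a)‖:
  f1: (p2, p5, p1) → 94.0479
  f2: (p2, p3, p8) → 22.7657
  f3: (p2, p3, p5) → 143.2623
  f4: (p9, p5, p1) → 21.2430
  f5: (p9, p3, p5) → 26.9618
  f6: (p9, p7, p1) → 107.8690
  f7: (p9, p7, p3) → 125.0104
  f8: (p6, p7, p3) → 13.4405
  f9: (p0, p6, p7) → 10.8283
  f10: (p0, p2, p1) → 78.5004
  f11: (p0, p7, p1) → 28.1189
  f12: (p0, p2, p8) → 56.5057
  f13: (p0, p3, p8) → 11.5971
  f14: (p0, p6, p3) → 12.9413
Σ area = 753.092

Euler characteristic 9−21+14 = 2 ✓

facets=14 area=753.092
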